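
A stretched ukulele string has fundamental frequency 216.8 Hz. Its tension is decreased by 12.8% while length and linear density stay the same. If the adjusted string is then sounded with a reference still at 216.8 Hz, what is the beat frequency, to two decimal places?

For a string, f ∝ √T, so the new frequency is 216.8·√0.872 = 202.4499 Hz.
f_beat = |202.4499 − 216.8| = 14.35 Hz.

14.35 Hz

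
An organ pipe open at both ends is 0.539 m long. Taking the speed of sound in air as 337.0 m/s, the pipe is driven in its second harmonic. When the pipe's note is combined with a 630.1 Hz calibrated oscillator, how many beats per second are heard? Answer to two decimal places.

4.87 Hz

Open pipe: f_n = n·v/(2L) = 2·337.0/(2·0.539) = 625.2319 Hz.
f_beat = |625.2319 − 630.1| = 4.87 Hz.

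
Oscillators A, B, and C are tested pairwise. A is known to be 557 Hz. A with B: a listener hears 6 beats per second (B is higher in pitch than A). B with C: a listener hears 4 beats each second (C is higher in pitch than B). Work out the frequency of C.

567 Hz

B is above A, so f_B = 557 + 6 = 563 Hz.
C is above B, so f_C = 563 + 4 = 567 Hz.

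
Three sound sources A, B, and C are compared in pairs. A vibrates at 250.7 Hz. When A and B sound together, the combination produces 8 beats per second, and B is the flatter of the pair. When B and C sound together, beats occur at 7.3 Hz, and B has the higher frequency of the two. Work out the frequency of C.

B is below A, so f_B = 250.7 − 8 = 242.7 Hz.
C is below B, so f_C = 242.7 − 7.3 = 235.4 Hz.

235.4 Hz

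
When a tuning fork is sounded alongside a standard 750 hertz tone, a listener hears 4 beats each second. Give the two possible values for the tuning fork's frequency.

|f − 750| = 4, so f = 750 ± 4.

746 Hz or 754 Hz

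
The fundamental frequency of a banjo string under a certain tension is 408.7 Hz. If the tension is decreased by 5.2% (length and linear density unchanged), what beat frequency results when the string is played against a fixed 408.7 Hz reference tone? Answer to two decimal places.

For a string, f ∝ √T, so the new frequency is 408.7·√0.948 = 397.9319 Hz.
f_beat = |397.9319 − 408.7| = 10.77 Hz.

10.77 Hz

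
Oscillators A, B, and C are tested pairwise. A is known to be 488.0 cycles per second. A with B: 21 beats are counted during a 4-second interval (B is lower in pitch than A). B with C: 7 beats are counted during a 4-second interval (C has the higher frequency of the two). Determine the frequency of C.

484.5 Hz

A–B: Beat frequency = 21/4 = 5.25 Hz.
B is below A, so f_B = 488.0 − 5.25 = 482.75 Hz.
B–C: Beat frequency = 7/4 = 1.75 Hz.
C is above B, so f_C = 482.75 + 1.75 = 484.5 Hz.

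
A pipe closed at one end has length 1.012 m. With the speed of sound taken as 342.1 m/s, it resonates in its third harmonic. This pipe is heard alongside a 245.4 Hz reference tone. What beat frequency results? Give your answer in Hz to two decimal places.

Closed pipe (odd harmonics): f_n = n·v/(4L) = 3·342.1/(4·1.012) = 253.5326 Hz.
f_beat = |253.5326 − 245.4| = 8.13 Hz.

8.13 Hz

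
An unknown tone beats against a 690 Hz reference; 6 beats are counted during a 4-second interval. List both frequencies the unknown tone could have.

Beat frequency = 6/4 = 1.5 Hz.
|f − 690| = 1.5, so f = 690 ± 1.5.

688.5 Hz or 691.5 Hz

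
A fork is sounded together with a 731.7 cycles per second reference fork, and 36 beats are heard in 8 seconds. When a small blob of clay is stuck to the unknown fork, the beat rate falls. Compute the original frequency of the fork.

Beat frequency = 36/8 = 4.5 Hz.
|f − 731.7| = 4.5, so the fork was at either 727.2 Hz or 736.2 Hz.
Adding mass to a fork lowers its frequency; the adjustment lowers the fork's frequency.
The beat rate fell, so the adjustment moved the fork toward 731.7 Hz — it must have started above the reference.

736.2 Hz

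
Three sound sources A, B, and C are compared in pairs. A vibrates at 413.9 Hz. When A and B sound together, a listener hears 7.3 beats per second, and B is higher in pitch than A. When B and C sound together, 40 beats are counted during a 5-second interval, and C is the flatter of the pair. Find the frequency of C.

413.2 Hz

B is above A, so f_B = 413.9 + 7.3 = 421.2 Hz.
B–C: Beat frequency = 40/5 = 8 Hz.
C is below B, so f_C = 421.2 − 8 = 413.2 Hz.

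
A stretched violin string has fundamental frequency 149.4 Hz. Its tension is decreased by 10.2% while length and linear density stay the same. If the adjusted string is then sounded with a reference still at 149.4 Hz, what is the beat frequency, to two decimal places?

7.82 Hz

For a string, f ∝ √T, so the new frequency is 149.4·√0.898 = 141.5757 Hz.
f_beat = |141.5757 − 149.4| = 7.82 Hz.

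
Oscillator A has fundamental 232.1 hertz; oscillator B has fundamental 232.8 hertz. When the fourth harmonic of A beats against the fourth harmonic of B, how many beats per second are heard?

2.8 Hz

Fourth harmonic of the first: 4·232.1 = 928.4 Hz.
Fourth harmonic of the second: 4·232.8 = 931.2 Hz.
f_beat = |928.4 − 931.2| = 2.8 Hz.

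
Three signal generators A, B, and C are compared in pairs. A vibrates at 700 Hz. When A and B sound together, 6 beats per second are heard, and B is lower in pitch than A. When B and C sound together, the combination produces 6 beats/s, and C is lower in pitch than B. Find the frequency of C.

B is below A, so f_B = 700 − 6 = 694 Hz.
C is below B, so f_C = 694 − 6 = 688 Hz.

688 Hz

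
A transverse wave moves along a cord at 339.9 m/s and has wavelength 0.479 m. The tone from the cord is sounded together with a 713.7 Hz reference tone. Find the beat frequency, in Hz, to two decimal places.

Source frequency f = v/λ = 339.9/0.479 = 709.6033 Hz.
f_beat = |709.6033 − 713.7| = 4.10 Hz.

4.10 Hz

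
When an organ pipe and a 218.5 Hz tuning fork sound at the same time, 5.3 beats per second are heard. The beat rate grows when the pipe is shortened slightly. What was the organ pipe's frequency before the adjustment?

223.8 Hz

|f − 218.5| = 5.3, so the organ pipe was at either 213.2 Hz or 223.8 Hz.
A shorter pipe has a higher fundamental; the adjustment raises the organ pipe's frequency.
The beat rate rose, so the adjustment moved the organ pipe further from 218.5 Hz — it was already above the reference.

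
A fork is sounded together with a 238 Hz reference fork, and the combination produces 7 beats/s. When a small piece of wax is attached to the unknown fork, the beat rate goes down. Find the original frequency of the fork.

|f − 238| = 7, so the fork was at either 231 Hz or 245 Hz.
Loading a fork with wax lowers its frequency; the adjustment lowers the fork's frequency.
The beat rate fell, so the adjustment moved the fork toward 238 Hz — it must have started above the reference.

245 Hz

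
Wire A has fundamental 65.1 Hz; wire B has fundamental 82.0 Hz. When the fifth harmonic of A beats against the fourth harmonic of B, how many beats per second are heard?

2.5 Hz

Fifth harmonic of the first: 5·65.1 = 325.5 Hz.
Fourth harmonic of the second: 4·82.0 = 328.0 Hz.
f_beat = |325.5 − 328.0| = 2.5 Hz.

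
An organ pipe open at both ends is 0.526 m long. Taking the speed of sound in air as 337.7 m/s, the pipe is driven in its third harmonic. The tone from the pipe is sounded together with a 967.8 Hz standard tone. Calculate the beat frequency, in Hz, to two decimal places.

4.78 Hz

Open pipe: f_n = n·v/(2L) = 3·337.7/(2·0.526) = 963.0228 Hz.
f_beat = |963.0228 − 967.8| = 4.78 Hz.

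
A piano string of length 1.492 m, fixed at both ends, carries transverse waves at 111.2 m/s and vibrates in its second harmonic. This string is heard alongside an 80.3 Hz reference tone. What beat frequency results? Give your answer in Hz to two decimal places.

5.77 Hz

For a string fixed at both ends, f_n = n·v/(2L) = 2·111.2/(2·1.492) = 74.5308 Hz.
f_beat = |74.5308 − 80.3| = 5.77 Hz.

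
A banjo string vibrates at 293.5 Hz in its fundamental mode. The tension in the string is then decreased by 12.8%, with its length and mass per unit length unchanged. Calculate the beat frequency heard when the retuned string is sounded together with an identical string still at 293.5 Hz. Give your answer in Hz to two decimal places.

For a string, f ∝ √T, so the new frequency is 293.5·√0.872 = 274.0731 Hz.
f_beat = |274.0731 − 293.5| = 19.43 Hz.

19.43 Hz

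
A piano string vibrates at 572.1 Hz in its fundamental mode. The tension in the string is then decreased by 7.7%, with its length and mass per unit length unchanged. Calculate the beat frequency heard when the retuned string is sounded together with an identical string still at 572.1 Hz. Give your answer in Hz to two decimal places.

For a string, f ∝ √T, so the new frequency is 572.1·√0.923 = 549.6330 Hz.
f_beat = |549.6330 − 572.1| = 22.47 Hz.

22.47 Hz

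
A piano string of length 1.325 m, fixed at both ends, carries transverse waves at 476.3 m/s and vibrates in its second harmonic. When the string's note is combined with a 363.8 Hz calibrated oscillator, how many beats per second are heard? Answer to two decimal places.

4.33 Hz

For a string fixed at both ends, f_n = n·v/(2L) = 2·476.3/(2·1.325) = 359.4717 Hz.
f_beat = |359.4717 − 363.8| = 4.33 Hz.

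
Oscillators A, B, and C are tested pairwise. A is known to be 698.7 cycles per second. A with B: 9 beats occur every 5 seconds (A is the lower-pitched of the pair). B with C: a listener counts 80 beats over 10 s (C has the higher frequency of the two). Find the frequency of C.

708.5 Hz

A–B: Beat frequency = 9/5 = 1.8 Hz.
B is above A, so f_B = 698.7 + 1.8 = 700.5 Hz.
B–C: Beat frequency = 80/10 = 8 Hz.
C is above B, so f_C = 700.5 + 8 = 708.5 Hz.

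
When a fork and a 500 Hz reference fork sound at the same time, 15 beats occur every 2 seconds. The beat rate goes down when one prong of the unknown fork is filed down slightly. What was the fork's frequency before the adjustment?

Beat frequency = 15/2 = 7.5 Hz.
|f − 500| = 7.5, so the fork was at either 492.5 Hz or 507.5 Hz.
Filing a prong removes mass and raises the fork's frequency; the adjustment raises the fork's frequency.
The beat rate fell, so the adjustment moved the fork toward 500 Hz — it must have started below the reference.

492.5 Hz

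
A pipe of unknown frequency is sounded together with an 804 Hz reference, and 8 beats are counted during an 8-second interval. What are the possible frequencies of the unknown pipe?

Beat frequency = 8/8 = 1 Hz.
|f − 804| = 1, so f = 804 ± 1.

803 Hz or 805 Hz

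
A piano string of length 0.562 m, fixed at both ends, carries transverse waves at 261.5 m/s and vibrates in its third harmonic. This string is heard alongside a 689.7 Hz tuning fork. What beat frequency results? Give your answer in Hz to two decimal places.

8.25 Hz

For a string fixed at both ends, f_n = n·v/(2L) = 3·261.5/(2·0.562) = 697.9537 Hz.
f_beat = |697.9537 − 689.7| = 8.25 Hz.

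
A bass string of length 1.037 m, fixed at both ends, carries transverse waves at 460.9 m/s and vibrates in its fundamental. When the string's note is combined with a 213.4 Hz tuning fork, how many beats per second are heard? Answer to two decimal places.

8.83 Hz

For a string fixed at both ends, f_n = n·v/(2L) = 1·460.9/(2·1.037) = 222.2276 Hz.
f_beat = |222.2276 − 213.4| = 8.83 Hz.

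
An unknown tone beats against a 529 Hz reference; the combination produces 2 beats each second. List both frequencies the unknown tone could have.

527 Hz or 531 Hz

|f − 529| = 2, so f = 529 ± 2.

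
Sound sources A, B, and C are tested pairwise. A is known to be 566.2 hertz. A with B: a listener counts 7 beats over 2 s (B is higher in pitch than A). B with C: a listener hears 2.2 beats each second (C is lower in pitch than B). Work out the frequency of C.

A–B: Beat frequency = 7/2 = 3.5 Hz.
B is above A, so f_B = 566.2 + 3.5 = 569.7 Hz.
C is below B, so f_C = 569.7 − 2.2 = 567.5 Hz.

567.5 Hz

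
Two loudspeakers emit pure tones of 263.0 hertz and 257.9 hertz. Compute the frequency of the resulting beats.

5.1 Hz

f_beat = |f₁ − f₂|.
|263.0 − 257.9| = 5.1 Hz.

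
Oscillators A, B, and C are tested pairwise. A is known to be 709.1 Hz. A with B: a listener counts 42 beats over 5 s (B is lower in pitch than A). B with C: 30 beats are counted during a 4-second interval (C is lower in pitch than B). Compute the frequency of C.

A–B: Beat frequency = 42/5 = 8.4 Hz.
B is below A, so f_B = 709.1 − 8.4 = 700.7 Hz.
B–C: Beat frequency = 30/4 = 7.5 Hz.
C is below B, so f_C = 700.7 − 7.5 = 693.2 Hz.

693.2 Hz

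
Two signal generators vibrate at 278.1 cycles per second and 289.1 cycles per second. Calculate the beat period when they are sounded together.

f_beat = |278.1 − 289.1| = 11 Hz.
Beat period T = 1 / f_beat = 1 / 11 s.

0.091 s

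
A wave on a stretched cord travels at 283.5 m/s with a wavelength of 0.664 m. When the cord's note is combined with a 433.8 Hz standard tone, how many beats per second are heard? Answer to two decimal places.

6.84 Hz

Source frequency f = v/λ = 283.5/0.664 = 426.9578 Hz.
f_beat = |426.9578 − 433.8| = 6.84 Hz.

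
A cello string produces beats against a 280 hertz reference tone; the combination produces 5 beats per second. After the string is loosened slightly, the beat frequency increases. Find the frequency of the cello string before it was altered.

275 Hz

|f − 280| = 5, so the cello string was at either 275 Hz or 285 Hz.
Reducing tension lowers a string's frequency; the adjustment lowers the cello string's frequency.
The beat rate rose, so the adjustment moved the cello string further from 280 Hz — it was already below the reference.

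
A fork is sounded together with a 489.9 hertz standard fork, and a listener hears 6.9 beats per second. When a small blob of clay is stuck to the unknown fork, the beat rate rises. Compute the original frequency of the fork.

483 Hz

|f − 489.9| = 6.9, so the fork was at either 483 Hz or 496.8 Hz.
Adding mass to a fork lowers its frequency; the adjustment lowers the fork's frequency.
The beat rate rose, so the adjustment moved the fork further from 489.9 Hz — it was already below the reference.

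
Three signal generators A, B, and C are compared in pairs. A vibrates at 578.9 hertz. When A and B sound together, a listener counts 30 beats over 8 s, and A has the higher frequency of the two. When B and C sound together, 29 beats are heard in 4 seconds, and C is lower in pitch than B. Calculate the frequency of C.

A–B: Beat frequency = 30/8 = 3.75 Hz.
B is below A, so f_B = 578.9 − 3.75 = 575.15 Hz.
B–C: Beat frequency = 29/4 = 7.25 Hz.
C is below B, so f_C = 575.15 − 7.25 = 567.9 Hz.

567.9 Hz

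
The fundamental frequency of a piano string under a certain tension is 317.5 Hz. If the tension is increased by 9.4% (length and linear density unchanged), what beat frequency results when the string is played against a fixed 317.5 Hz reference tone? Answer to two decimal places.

14.59 Hz

For a string, f ∝ √T, so the new frequency is 317.5·√1.094 = 332.0874 Hz.
f_beat = |332.0874 − 317.5| = 14.59 Hz.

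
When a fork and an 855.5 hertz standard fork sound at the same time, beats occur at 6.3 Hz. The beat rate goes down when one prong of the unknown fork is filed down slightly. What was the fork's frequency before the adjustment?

849.2 Hz

|f − 855.5| = 6.3, so the fork was at either 849.2 Hz or 861.8 Hz.
Filing a prong removes mass and raises the fork's frequency; the adjustment raises the fork's frequency.
The beat rate fell, so the adjustment moved the fork toward 855.5 Hz — it must have started below the reference.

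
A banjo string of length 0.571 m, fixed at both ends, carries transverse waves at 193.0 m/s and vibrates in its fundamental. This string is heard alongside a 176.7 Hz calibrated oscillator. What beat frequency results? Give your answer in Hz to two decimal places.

7.70 Hz

For a string fixed at both ends, f_n = n·v/(2L) = 1·193.0/(2·0.571) = 169.0018 Hz.
f_beat = |169.0018 − 176.7| = 7.70 Hz.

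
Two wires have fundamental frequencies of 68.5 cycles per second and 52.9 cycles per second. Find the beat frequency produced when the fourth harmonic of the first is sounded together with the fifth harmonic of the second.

Fourth harmonic of the first: 4·68.5 = 274.0 Hz.
Fifth harmonic of the second: 5·52.9 = 264.5 Hz.
f_beat = |274.0 − 264.5| = 9.5 Hz.

9.5 Hz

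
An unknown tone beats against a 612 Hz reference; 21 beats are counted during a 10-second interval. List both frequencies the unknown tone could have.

Beat frequency = 21/10 = 2.1 Hz.
|f − 612| = 2.1, so f = 612 ± 2.1.

609.9 Hz or 614.1 Hz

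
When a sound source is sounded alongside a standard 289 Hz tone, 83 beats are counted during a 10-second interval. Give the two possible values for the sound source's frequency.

280.7 Hz or 297.3 Hz

Beat frequency = 83/10 = 8.3 Hz.
|f − 289| = 8.3, so f = 289 ± 8.3.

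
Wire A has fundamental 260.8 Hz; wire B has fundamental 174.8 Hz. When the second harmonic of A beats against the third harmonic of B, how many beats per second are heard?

Second harmonic of the first: 2·260.8 = 521.6 Hz.
Third harmonic of the second: 3·174.8 = 524.4 Hz.
f_beat = |521.6 − 524.4| = 2.8 Hz.

2.8 Hz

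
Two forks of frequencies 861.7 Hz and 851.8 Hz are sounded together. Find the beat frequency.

9.9 Hz

The beat frequency equals the magnitude of the frequency difference.
|861.7 − 851.8| = 9.9 Hz.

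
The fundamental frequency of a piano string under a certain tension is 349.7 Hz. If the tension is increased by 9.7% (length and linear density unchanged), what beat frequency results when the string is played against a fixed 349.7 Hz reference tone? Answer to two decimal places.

For a string, f ∝ √T, so the new frequency is 349.7·√1.097 = 366.2680 Hz.
f_beat = |366.2680 − 349.7| = 16.57 Hz.

16.57 Hz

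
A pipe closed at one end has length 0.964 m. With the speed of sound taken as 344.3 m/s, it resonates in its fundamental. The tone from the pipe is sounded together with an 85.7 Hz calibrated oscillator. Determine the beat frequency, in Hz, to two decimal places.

Closed pipe (odd harmonics): f_n = n·v/(4L) = 1·344.3/(4·0.964) = 89.2894 Hz.
f_beat = |89.2894 − 85.7| = 3.59 Hz.

3.59 Hz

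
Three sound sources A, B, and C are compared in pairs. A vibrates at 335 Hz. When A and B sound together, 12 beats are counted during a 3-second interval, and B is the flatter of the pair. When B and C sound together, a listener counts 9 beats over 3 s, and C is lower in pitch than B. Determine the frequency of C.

328 Hz

A–B: Beat frequency = 12/3 = 4 Hz.
B is below A, so f_B = 335 − 4 = 331 Hz.
B–C: Beat frequency = 9/3 = 3 Hz.
C is below B, so f_C = 331 − 3 = 328 Hz.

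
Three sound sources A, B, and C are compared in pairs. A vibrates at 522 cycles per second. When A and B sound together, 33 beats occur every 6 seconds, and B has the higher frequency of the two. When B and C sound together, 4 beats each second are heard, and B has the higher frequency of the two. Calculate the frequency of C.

523.5 Hz

A–B: Beat frequency = 33/6 = 5.5 Hz.
B is above A, so f_B = 522 + 5.5 = 527.5 Hz.
C is below B, so f_C = 527.5 − 4 = 523.5 Hz.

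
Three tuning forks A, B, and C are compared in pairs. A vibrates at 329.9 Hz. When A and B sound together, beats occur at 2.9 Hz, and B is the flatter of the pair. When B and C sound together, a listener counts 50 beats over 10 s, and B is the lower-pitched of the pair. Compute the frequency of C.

B is below A, so f_B = 329.9 − 2.9 = 327 Hz.
B–C: Beat frequency = 50/10 = 5 Hz.
C is above B, so f_C = 327 + 5 = 332 Hz.

332 Hz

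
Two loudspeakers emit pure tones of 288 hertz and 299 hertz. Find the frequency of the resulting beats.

f_beat = |f₁ − f₂|.
|288 − 299| = 11 Hz.

11 Hz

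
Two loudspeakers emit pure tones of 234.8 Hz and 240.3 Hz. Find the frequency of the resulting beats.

5.5 Hz

The beat frequency equals the magnitude of the frequency difference.
|234.8 − 240.3| = 5.5 Hz.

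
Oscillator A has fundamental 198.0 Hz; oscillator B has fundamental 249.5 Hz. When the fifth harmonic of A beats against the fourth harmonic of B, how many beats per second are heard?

8.0 Hz

Fifth harmonic of the first: 5·198.0 = 990.0 Hz.
Fourth harmonic of the second: 4·249.5 = 998.0 Hz.
f_beat = |990.0 − 998.0| = 8.0 Hz.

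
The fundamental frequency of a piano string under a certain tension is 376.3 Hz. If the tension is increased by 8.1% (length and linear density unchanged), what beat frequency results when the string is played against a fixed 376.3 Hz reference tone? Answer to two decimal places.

For a string, f ∝ √T, so the new frequency is 376.3·√1.081 = 391.2434 Hz.
f_beat = |391.2434 − 376.3| = 14.94 Hz.

14.94 Hz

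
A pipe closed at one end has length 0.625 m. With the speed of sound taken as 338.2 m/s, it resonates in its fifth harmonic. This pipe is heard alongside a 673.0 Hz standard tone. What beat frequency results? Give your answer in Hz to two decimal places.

3.40 Hz

Closed pipe (odd harmonics): f_n = n·v/(4L) = 5·338.2/(4·0.625) = 676.4000 Hz.
f_beat = |676.4000 − 673.0| = 3.40 Hz.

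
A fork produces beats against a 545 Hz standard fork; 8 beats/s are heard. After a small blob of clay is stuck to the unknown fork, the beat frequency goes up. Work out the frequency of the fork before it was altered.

537 Hz

|f − 545| = 8, so the fork was at either 537 Hz or 553 Hz.
Adding mass to a fork lowers its frequency; the adjustment lowers the fork's frequency.
The beat rate rose, so the adjustment moved the fork further from 545 Hz — it was already below the reference.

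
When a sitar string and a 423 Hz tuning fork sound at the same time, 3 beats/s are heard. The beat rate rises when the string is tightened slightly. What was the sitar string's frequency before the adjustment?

|f − 423| = 3, so the sitar string was at either 420 Hz or 426 Hz.
Increasing tension raises a string's frequency; the adjustment raises the sitar string's frequency.
The beat rate rose, so the adjustment moved the sitar string further from 423 Hz — it was already above the reference.

426 Hz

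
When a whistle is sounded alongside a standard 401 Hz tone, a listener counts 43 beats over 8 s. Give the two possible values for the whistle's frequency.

395.625 Hz or 406.375 Hz

Beat frequency = 43/8 = 5.375 Hz.
|f − 401| = 5.375, so f = 401 ± 5.375.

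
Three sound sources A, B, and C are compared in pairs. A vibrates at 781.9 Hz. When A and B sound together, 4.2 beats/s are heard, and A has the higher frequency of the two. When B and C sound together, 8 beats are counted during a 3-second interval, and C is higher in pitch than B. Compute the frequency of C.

780.3667 Hz

B is below A, so f_B = 781.9 − 4.2 = 777.7 Hz.
B–C: Beat frequency = 8/3 = 2.6667 Hz.
C is above B, so f_C = 777.7 + 2.6667 = 780.3667 Hz.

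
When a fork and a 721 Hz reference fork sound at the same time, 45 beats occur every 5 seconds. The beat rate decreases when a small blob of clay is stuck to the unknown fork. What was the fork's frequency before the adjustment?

Beat frequency = 45/5 = 9 Hz.
|f − 721| = 9, so the fork was at either 712 Hz or 730 Hz.
Adding mass to a fork lowers its frequency; the adjustment lowers the fork's frequency.
The beat rate fell, so the adjustment moved the fork toward 721 Hz — it must have started above the reference.

730 Hz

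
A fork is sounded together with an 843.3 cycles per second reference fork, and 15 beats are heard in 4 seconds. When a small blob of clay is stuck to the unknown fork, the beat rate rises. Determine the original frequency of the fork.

Beat frequency = 15/4 = 3.75 Hz.
|f − 843.3| = 3.75, so the fork was at either 839.55 Hz or 847.05 Hz.
Adding mass to a fork lowers its frequency; the adjustment lowers the fork's frequency.
The beat rate rose, so the adjustment moved the fork further from 843.3 Hz — it was already below the reference.

839.55 Hz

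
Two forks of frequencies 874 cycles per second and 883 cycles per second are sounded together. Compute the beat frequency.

Beats arise from superposition of two nearby frequencies; the beat rate is |f₁ − f₂|.
|874 − 883| = 9 Hz.

9 Hz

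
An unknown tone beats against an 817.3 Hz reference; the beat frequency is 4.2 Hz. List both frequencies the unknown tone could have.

813.1 Hz or 821.5 Hz

|f − 817.3| = 4.2, so f = 817.3 ± 4.2.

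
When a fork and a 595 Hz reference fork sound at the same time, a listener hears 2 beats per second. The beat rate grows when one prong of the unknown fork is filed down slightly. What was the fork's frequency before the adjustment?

|f − 595| = 2, so the fork was at either 593 Hz or 597 Hz.
Filing a prong removes mass and raises the fork's frequency; the adjustment raises the fork's frequency.
The beat rate rose, so the adjustment moved the fork further from 595 Hz — it was already above the reference.

597 Hz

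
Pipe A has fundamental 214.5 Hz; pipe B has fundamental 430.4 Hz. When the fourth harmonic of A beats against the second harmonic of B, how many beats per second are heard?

Fourth harmonic of the first: 4·214.5 = 858.0 Hz.
Second harmonic of the second: 2·430.4 = 860.8 Hz.
f_beat = |858.0 − 860.8| = 2.8 Hz.

2.8 Hz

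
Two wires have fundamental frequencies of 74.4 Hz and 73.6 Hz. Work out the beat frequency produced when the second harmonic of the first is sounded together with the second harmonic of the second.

Second harmonic of the first: 2·74.4 = 148.8 Hz.
Second harmonic of the second: 2·73.6 = 147.2 Hz.
f_beat = |148.8 − 147.2| = 1.6 Hz.

1.6 Hz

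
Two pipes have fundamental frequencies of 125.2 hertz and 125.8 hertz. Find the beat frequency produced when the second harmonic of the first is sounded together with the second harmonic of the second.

Second harmonic of the first: 2·125.2 = 250.4 Hz.
Second harmonic of the second: 2·125.8 = 251.6 Hz.
f_beat = |250.4 − 251.6| = 1.2 Hz.

1.2 Hz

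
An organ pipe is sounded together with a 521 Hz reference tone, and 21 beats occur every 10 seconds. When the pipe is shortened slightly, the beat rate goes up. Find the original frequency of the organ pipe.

Beat frequency = 21/10 = 2.1 Hz.
|f − 521| = 2.1, so the organ pipe was at either 518.9 Hz or 523.1 Hz.
A shorter pipe has a higher fundamental; the adjustment raises the organ pipe's frequency.
The beat rate rose, so the adjustment moved the organ pipe further from 521 Hz — it was already above the reference.

523.1 Hz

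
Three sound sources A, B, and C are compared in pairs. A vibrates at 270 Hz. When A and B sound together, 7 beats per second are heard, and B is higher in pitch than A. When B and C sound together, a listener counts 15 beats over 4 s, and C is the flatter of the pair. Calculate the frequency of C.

273.25 Hz

B is above A, so f_B = 270 + 7 = 277 Hz.
B–C: Beat frequency = 15/4 = 3.75 Hz.
C is below B, so f_C = 277 − 3.75 = 273.25 Hz.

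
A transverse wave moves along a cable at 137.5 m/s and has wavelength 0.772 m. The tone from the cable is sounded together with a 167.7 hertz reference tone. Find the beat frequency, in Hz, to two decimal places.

10.41 Hz

Source frequency f = v/λ = 137.5/0.772 = 178.1088 Hz.
f_beat = |178.1088 − 167.7| = 10.41 Hz.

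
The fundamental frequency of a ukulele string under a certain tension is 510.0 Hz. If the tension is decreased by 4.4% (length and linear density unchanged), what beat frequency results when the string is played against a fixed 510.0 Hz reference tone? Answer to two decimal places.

11.35 Hz

For a string, f ∝ √T, so the new frequency is 510.0·√0.956 = 498.6538 Hz.
f_beat = |498.6538 − 510.0| = 11.35 Hz.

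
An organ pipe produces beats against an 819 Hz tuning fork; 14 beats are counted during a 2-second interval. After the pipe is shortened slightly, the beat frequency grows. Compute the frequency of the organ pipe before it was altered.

Beat frequency = 14/2 = 7 Hz.
|f − 819| = 7, so the organ pipe was at either 812 Hz or 826 Hz.
A shorter pipe has a higher fundamental; the adjustment raises the organ pipe's frequency.
The beat rate rose, so the adjustment moved the organ pipe further from 819 Hz — it was already above the reference.

826 Hz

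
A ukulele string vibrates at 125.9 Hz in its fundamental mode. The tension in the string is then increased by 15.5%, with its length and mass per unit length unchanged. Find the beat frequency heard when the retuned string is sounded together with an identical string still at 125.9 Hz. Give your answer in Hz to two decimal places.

9.41 Hz

For a string, f ∝ √T, so the new frequency is 125.9·√1.155 = 135.3059 Hz.
f_beat = |135.3059 − 125.9| = 9.41 Hz.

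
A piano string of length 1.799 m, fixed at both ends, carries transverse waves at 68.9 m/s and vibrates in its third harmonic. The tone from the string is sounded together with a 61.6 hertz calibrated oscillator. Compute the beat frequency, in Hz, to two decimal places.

For a string fixed at both ends, f_n = n·v/(2L) = 3·68.9/(2·1.799) = 57.4486 Hz.
f_beat = |57.4486 − 61.6| = 4.15 Hz.

4.15 Hz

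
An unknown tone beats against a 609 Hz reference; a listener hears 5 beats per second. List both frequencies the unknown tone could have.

|f − 609| = 5, so f = 609 ± 5.

604 Hz or 614 Hz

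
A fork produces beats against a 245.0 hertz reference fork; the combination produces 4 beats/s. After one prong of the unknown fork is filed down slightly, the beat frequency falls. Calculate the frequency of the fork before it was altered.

|f − 245.0| = 4, so the fork was at either 241 Hz or 249 Hz.
Filing a prong removes mass and raises the fork's frequency; the adjustment raises the fork's frequency.
The beat rate fell, so the adjustment moved the fork toward 245.0 Hz — it must have started below the reference.

241 Hz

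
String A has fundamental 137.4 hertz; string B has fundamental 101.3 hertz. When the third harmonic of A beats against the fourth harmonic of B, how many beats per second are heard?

7.0 Hz

Third harmonic of the first: 3·137.4 = 412.2 Hz.
Fourth harmonic of the second: 4·101.3 = 405.2 Hz.
f_beat = |412.2 − 405.2| = 7.0 Hz.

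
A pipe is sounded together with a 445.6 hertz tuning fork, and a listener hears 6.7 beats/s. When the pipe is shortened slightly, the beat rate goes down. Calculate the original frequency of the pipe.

438.9 Hz

|f − 445.6| = 6.7, so the pipe was at either 438.9 Hz or 452.3 Hz.
A shorter pipe has a higher fundamental; the adjustment raises the pipe's frequency.
The beat rate fell, so the adjustment moved the pipe toward 445.6 Hz — it must have started below the reference.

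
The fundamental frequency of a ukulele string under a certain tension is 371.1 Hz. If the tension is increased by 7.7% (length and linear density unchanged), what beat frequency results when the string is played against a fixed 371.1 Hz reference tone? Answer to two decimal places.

14.02 Hz

For a string, f ∝ √T, so the new frequency is 371.1·√1.077 = 385.1224 Hz.
f_beat = |385.1224 − 371.1| = 14.02 Hz.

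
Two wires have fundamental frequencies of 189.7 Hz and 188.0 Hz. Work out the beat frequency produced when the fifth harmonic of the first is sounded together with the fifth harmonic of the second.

Fifth harmonic of the first: 5·189.7 = 948.5 Hz.
Fifth harmonic of the second: 5·188.0 = 940.0 Hz.
f_beat = |948.5 − 940.0| = 8.5 Hz.

8.5 Hz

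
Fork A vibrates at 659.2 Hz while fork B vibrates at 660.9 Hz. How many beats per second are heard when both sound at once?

1.7 Hz

f_beat = |f₁ − f₂|.
|659.2 − 660.9| = 1.7 Hz.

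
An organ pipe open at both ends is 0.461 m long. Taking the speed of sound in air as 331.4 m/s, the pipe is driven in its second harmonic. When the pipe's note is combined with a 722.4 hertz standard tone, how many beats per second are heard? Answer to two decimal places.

3.53 Hz

Open pipe: f_n = n·v/(2L) = 2·331.4/(2·0.461) = 718.8720 Hz.
f_beat = |718.8720 − 722.4| = 3.53 Hz.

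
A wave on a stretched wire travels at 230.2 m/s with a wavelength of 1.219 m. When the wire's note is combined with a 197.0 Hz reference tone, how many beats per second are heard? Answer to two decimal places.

8.16 Hz

Source frequency f = v/λ = 230.2/1.219 = 188.8433 Hz.
f_beat = |188.8433 − 197.0| = 8.16 Hz.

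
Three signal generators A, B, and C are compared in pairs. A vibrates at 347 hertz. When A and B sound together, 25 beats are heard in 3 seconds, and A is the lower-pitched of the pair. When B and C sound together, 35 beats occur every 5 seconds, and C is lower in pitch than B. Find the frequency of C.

348.3333 Hz

A–B: Beat frequency = 25/3 = 8.3333 Hz.
B is above A, so f_B = 347 + 8.3333 = 355.3333 Hz.
B–C: Beat frequency = 35/5 = 7 Hz.
C is below B, so f_C = 355.3333 − 7 = 348.3333 Hz.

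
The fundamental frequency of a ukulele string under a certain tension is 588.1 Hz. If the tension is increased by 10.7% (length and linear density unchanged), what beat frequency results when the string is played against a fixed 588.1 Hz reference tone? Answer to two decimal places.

For a string, f ∝ √T, so the new frequency is 588.1·√1.107 = 618.7639 Hz.
f_beat = |618.7639 − 588.1| = 30.66 Hz.

30.66 Hz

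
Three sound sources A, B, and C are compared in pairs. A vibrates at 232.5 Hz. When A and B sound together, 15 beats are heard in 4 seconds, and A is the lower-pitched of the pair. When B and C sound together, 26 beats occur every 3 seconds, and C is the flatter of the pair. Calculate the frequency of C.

A–B: Beat frequency = 15/4 = 3.75 Hz.
B is above A, so f_B = 232.5 + 3.75 = 236.25 Hz.
B–C: Beat frequency = 26/3 = 8.6667 Hz.
C is below B, so f_C = 236.25 − 8.6667 = 227.5833 Hz.

227.5833 Hz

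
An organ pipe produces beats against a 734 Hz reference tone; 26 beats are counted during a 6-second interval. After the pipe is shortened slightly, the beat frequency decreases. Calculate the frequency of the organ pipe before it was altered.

Beat frequency = 26/6 = 4.3333 Hz.
|f − 734| = 4.3333, so the organ pipe was at either 729.6667 Hz or 738.3333 Hz.
A shorter pipe has a higher fundamental; the adjustment raises the organ pipe's frequency.
The beat rate fell, so the adjustment moved the organ pipe toward 734 Hz — it must have started below the reference.

729.6667 Hz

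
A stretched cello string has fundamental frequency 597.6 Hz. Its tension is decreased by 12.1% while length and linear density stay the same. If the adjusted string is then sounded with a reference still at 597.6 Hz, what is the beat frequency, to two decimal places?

37.32 Hz

For a string, f ∝ √T, so the new frequency is 597.6·√0.879 = 560.2799 Hz.
f_beat = |560.2799 − 597.6| = 37.32 Hz.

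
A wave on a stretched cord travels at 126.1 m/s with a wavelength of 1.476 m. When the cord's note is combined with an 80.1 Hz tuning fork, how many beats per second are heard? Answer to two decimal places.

Source frequency f = v/λ = 126.1/1.476 = 85.4336 Hz.
f_beat = |85.4336 − 80.1| = 5.33 Hz.

5.33 Hz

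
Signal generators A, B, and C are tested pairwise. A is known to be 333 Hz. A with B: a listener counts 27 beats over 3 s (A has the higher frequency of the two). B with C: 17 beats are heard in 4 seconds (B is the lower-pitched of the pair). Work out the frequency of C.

328.25 Hz

A–B: Beat frequency = 27/3 = 9 Hz.
B is below A, so f_B = 333 − 9 = 324 Hz.
B–C: Beat frequency = 17/4 = 4.25 Hz.
C is above B, so f_C = 324 + 4.25 = 328.25 Hz.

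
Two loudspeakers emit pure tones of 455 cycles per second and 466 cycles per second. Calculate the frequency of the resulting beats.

The beat frequency equals the magnitude of the frequency difference.
|455 − 466| = 11 Hz.

11 Hz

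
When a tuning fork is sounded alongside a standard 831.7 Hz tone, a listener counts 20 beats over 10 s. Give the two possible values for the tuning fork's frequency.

Beat frequency = 20/10 = 2 Hz.
|f − 831.7| = 2, so f = 831.7 ± 2.

829.7 Hz or 833.7 Hz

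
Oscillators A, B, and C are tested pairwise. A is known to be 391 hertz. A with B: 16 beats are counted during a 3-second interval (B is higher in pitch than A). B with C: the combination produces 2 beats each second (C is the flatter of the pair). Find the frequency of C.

A–B: Beat frequency = 16/3 = 5.3333 Hz.
B is above A, so f_B = 391 + 5.3333 = 396.3333 Hz.
C is below B, so f_C = 396.3333 − 2 = 394.3333 Hz.

394.3333 Hz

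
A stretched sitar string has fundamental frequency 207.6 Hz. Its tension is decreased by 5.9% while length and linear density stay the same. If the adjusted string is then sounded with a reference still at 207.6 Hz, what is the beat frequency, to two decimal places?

For a string, f ∝ √T, so the new frequency is 207.6·√0.941 = 201.3827 Hz.
f_beat = |201.3827 − 207.6| = 6.22 Hz.

6.22 Hz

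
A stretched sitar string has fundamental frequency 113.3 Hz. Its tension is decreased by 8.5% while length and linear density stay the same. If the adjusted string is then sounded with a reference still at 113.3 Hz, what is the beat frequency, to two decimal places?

For a string, f ∝ √T, so the new frequency is 113.3·√0.915 = 108.3778 Hz.
f_beat = |108.3778 − 113.3| = 4.92 Hz.

4.92 Hz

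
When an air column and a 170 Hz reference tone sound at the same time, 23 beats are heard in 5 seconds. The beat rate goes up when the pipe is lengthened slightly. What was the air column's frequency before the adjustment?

165.4 Hz

Beat frequency = 23/5 = 4.6 Hz.
|f − 170| = 4.6, so the air column was at either 165.4 Hz or 174.6 Hz.
A longer pipe has a lower fundamental; the adjustment lowers the air column's frequency.
The beat rate rose, so the adjustment moved the air column further from 170 Hz — it was already below the reference.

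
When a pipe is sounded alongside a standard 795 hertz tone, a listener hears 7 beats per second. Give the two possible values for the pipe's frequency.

|f − 795| = 7, so f = 795 ± 7.

788 Hz or 802 Hz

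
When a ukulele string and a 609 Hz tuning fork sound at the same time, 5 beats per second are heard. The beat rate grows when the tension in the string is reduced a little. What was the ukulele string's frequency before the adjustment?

604 Hz

|f − 609| = 5, so the ukulele string was at either 604 Hz or 614 Hz.
Lower tension means lower frequency; the adjustment lowers the ukulele string's frequency.
The beat rate rose, so the adjustment moved the ukulele string further from 609 Hz — it was already below the reference.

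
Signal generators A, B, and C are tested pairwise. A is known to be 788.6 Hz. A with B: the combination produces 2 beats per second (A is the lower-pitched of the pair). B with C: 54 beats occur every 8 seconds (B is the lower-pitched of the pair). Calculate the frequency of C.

797.35 Hz

B is above A, so f_B = 788.6 + 2 = 790.6 Hz.
B–C: Beat frequency = 54/8 = 6.75 Hz.
C is above B, so f_C = 790.6 + 6.75 = 797.35 Hz.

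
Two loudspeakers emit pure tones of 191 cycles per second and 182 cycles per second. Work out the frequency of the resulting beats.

9 Hz

The beat frequency equals the magnitude of the frequency difference.
|191 − 182| = 9 Hz.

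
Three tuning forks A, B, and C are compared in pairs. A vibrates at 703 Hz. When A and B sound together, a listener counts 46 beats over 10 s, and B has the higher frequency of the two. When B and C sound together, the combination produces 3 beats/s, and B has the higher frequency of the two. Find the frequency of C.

704.6 Hz

A–B: Beat frequency = 46/10 = 4.6 Hz.
B is above A, so f_B = 703 + 4.6 = 707.6 Hz.
C is below B, so f_C = 707.6 − 3 = 704.6 Hz.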